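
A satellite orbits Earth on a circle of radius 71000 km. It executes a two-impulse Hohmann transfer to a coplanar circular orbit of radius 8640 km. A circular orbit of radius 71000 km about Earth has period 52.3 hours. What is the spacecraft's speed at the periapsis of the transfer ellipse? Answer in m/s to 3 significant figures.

v = 9070 m/s

From Kepler's third law T² = 4π²r³/μ at r = 71000 km, T = 52.3 hours = 52.3 × 3600 s = 1.8828×10^5 s: μ = 4π²r³/T² = 3.98590×10^5 km³/s².
Semi-major axis of the transfer orbit: a_t = (71000 + 8640)/2 = 39820 km.
At periapsis, r = 8640 km.
Applying v² = μ(2/r − 1/a_t): v = 9.070 km/s.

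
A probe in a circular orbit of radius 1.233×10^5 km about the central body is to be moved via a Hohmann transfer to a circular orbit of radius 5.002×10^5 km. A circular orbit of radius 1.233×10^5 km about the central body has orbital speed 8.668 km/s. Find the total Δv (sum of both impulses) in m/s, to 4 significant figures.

From the circular-orbit relation v² = μ/r at r = 1.233×10^5 km: μ = v²r = (8.668)² × 1.233×10^5 = 9.26405×10^6 km³/s².
Transfer-ellipse semi-major axis a_t = (r₁ + r₂)/2 = (1.233×10^5 + 5.002×10^5)/2 = 3.1175×10^5 km.
Circular speed at r₁: v₁ = √(μ/r₁) = √(9.26405×10^6/1.233×10^5) = 8.668 km/s.
Transfer-orbit speed at r₁ (vis-viva): v_p = √[μ(2/r₁ − 1/a_t)] = 10.98 km/s.
First burn Δv₁ = |v_p − v₁| = 2.312 km/s.
At r₂, v₂ = √(μ/r₂) = 4.3036 km/s.
Transfer-orbit speed at r₂: v_a = √[μ(2/r₂ − 1/a_t)] = 2.7065 km/s.
Second burn Δv₂ = |v₂ − v_a| = 1.597 km/s.
Total Δv = Δv₁ + Δv₂ = 3.909 km/s.

Δv = 3909 m/s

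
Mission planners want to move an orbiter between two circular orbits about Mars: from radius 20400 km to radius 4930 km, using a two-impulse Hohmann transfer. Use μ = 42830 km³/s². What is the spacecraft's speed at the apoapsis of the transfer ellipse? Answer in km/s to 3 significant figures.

Semi-major axis of the transfer orbit: a_t = (20400 + 4930)/2 = 12665 km.
At apoapsis, r = 20400 km.
From the vis-viva equation, v = √[μ(2/r − 1/a_t)] = 0.9040 km/s.

v = 0.904 km/s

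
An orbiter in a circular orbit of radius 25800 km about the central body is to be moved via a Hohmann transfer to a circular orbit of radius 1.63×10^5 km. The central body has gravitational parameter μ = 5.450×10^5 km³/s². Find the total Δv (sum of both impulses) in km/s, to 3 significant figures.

Δv = 2.32 km/s

Semi-major axis of the transfer orbit: a_t = (25800 + 1.630×10^5)/2 = 94400 km.
Circular speed at r₁: v₁ = √(μ/r₁) = √(5.450×10^5/25800) = 4.596 km/s.
On the transfer ellipse at r₁, vis-viva gives v_p = √[μ(2/r₁ − 1/a_t)] = 6.039 km/s.
First burn Δv₁ = |v_p − v₁| = 1.443 km/s.
Circular speed at r₂: v₂ = √(μ/r₂) = 1.8285 km/s.
Transfer-orbit speed at r₂: v_a = √[μ(2/r₂ − 1/a_t)] = 0.95593 km/s.
Second burn Δv₂ = |v₂ − v_a| = 0.8726 km/s.
Total Δv = Δv₁ + Δv₂ = 2.316 km/s.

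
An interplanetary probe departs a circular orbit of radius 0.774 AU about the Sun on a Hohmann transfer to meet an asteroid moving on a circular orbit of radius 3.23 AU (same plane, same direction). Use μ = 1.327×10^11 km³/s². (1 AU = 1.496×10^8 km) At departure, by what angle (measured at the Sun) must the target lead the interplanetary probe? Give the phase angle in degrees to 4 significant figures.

φ = 92.17°

In km: r₁ = 0.774 × 1.496×10^8 = 1.157904×10^8 km; r₂ = 3.23 × 1.496×10^8 = 4.83208×10^8 km.
Semi-major axis of the transfer orbit: a_t = (1.157904×10^8 + 4.83208×10^8)/2 = 2.994992×10^8 km.
Transfer time t = π√(a_t³/μ) = 4.470×10^7 s.
The target's mean motion on its circular orbit is ω₂ = √(μ/r₂³) = 3.430×10^-8 rad/s.
Angle swept by the target during transfer: ω₂·t = 1.533 rad = 87.83°.
The interplanetary probe traverses 180° on the transfer ellipse, so the target must lead by 180° − 87.83° = 92.17°.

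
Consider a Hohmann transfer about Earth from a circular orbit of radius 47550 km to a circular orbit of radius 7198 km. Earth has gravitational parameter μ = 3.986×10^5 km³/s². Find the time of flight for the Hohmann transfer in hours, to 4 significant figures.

The Hohmann ellipse has a_t = (r₁ + r₂)/2 = 27374 km.
Transfer time t = π√(a_t³/μ) = π√((27374)³ / 3.986×10^5) = 22537 s.
Converting: 22537 s ÷ 3600 s/hour = 6.260 hours.

t = 6.260 hours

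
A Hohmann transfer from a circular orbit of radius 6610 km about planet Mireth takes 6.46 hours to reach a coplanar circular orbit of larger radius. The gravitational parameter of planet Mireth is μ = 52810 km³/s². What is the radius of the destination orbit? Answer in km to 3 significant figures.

Transfer time t = 6.46 hours = 23256 s, and t = π√(a_t³/μ).
So a_t = (μ t²/π²)^(1/3) = (52810 × (23256)² / π²)^(1/3) = 14250 km.
Since a_t = (r₁ + r₂)/2, r₂ = 2a_t − r₁ = 2×14250 − 6610 = 21890 km.

r₂ = 21900 km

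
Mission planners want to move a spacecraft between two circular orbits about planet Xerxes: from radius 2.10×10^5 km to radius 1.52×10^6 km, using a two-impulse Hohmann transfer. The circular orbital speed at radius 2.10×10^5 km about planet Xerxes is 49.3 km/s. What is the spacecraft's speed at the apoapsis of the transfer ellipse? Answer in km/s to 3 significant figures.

v = 9.03 km/s

From the circular-orbit relation v² = μ/r at r = 2.10×10^5 km: μ = v²r = (49.3)² × 2.10×10^5 = 5.10403×10^8 km³/s².
Transfer-ellipse semi-major axis a_t = (r₁ + r₂)/2 = (2.100×10^5 + 1.520×10^6)/2 = 8.650×10^5 km.
The apoapsis of the transfer ellipse is at r = 1.520×10^6 km.
Applying v² = μ(2/r − 1/a_t): v = 9.029 km/s.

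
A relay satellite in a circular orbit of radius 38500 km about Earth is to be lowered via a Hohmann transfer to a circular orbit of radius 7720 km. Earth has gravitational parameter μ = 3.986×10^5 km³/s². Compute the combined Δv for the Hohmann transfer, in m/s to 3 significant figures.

Δv = 3450 m/s

The Hohmann ellipse has a_t = (r₁ + r₂)/2 = 23110 km.
Circular speed at r₁: v₁ = √(μ/r₁) = √(3.986×10^5/38500) = 3.218 km/s.
On the transfer ellipse at r₁, v² = μ(2/r − 1/a) gives v_a = √[μ(2/r₁ − 1/a_t)] = 1.860 km/s.
First burn Δv₁ = |v_a − v₁| = 1.358 km/s.
At r₂, v₂ = √(μ/r₂) = 7.1855 km/s.
Transfer-orbit speed at r₂: v_p = √[μ(2/r₂ − 1/a_t)] = 9.2745 km/s.
Second burn Δv₂ = |v₂ − v_p| = 2.089 km/s.
Δv = Δv₁ + Δv₂ = 1.358 + 2.089 = 3.447 km/s.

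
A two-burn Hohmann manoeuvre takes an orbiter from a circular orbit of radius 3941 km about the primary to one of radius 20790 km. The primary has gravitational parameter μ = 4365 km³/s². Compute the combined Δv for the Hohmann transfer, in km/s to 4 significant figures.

Semi-major axis of the transfer orbit: a_t = (3941 + 20790)/2 = 12365.5 km.
At r₁ the circular-orbit speed is v₁ = √(μ/r₁) = 1.0524 km/s.
On the transfer ellipse at r₁, v² = μ(2/r − 1/a) gives v_p = √[μ(2/r₁ − 1/a_t)] = 1.3646 km/s.
First burn Δv₁ = |v_p − v₁| = 0.3122 km/s.
Circular speed at r₂: v₂ = √(μ/r₂) = 0.4582 km/s.
Transfer-orbit speed at r₂: v_a = √[μ(2/r₂ − 1/a_t)] = 0.2587 km/s.
Second burn Δv₂ = |v₂ − v_a| = 0.1995 km/s.
Total Δv = Δv₁ + Δv₂ = 0.5117 km/s.

Δv = 0.5117 km/s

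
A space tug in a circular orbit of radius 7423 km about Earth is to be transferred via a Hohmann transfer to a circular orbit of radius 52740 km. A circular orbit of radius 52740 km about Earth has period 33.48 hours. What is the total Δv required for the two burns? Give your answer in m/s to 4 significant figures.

From Kepler's third law T² = 4π²r³/μ at r = 52740 km, T = 33.48 hours = 33.48 × 3600 s = 1.20528×10^5 s: μ = 4π²r³/T² = 3.98661×10^5 km³/s².
The Hohmann ellipse has a_t = (r₁ + r₂)/2 = 30081.5 km.
At r₁ the circular-orbit speed is v₁ = √(μ/r₁) = 7.3285 km/s.
On the transfer ellipse at r₁, vis-viva equation gives v_p = √[μ(2/r₁ − 1/a_t)] = 9.7036 km/s.
First burn Δv₁ = |v_p − v₁| = 2.375 km/s.
Circular speed at r₂: v₂ = √(μ/r₂) = 2.7494 km/s.
Transfer-orbit speed at r₂: v_a = √[μ(2/r₂ − 1/a_t)] = 1.3658 km/s.
Second burn Δv₂ = |v₂ − v_a| = 1.384 km/s.
Δv = Δv₁ + Δv₂ = 2.375 + 1.384 = 3.759 km/s.

Δv = 3759 m/s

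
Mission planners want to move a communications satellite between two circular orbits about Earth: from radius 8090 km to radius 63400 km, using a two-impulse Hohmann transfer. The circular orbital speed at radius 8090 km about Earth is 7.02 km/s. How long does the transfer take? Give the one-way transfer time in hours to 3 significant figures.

t = 9.34 hours

From the circular-orbit relation v² = μ/r at r = 8090 km: μ = v²r = (7.02)² × 8090 = 3.98678×10^5 km³/s².
Semi-major axis of the transfer orbit: a_t = (8090 + 63400)/2 = 35745 km.
Half the transfer-orbit period gives t = π√(a_t³/μ) = 33620 s.
Converting: 33620 s ÷ 3600 s/hour = 9.34 hours.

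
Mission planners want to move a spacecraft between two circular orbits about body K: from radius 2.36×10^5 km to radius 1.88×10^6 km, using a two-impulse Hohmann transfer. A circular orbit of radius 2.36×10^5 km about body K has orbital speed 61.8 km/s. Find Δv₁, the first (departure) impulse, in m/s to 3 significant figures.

From the circular-orbit relation v² = μ/r at r = 2.36×10^5 km: μ = v²r = (61.8)² × 2.36×10^5 = 9.01341×10^8 km³/s².
The Hohmann ellipse has a_t = (r₁ + r₂)/2 = 1.058×10^6 km.
Circular speed at r = 2.360×10^5 km: v_c = √(μ/r) = 61.80 km/s.
Vis-viva on the transfer ellipse at r = 2.360×10^5 km gives v_t = √[μ(2/r − 1/a_t)] = 82.38 km/s.
Δv₁ = |v_t − v_c| = |82.38 − 61.80| = 20.58 km/s.

Δv₁ = 20600 m/s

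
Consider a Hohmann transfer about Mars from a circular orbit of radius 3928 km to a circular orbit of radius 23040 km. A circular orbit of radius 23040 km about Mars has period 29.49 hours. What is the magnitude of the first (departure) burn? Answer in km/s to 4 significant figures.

From Kepler's third law T² = 4π²r³/μ at r = 23040 km, T = 29.49 hours = 29.49 × 3600 s = 1.06164×10^5 s: μ = 4π²r³/T² = 42840.3 km³/s².
Semi-major axis of the transfer orbit: a_t = (3928 + 23040)/2 = 13484 km.
On the circular orbit at r = 3928 km, v_c = √(μ/r) = 3.3025 km/s.
Vis-viva on the transfer ellipse at r = 3928 km gives v_t = √[μ(2/r − 1/a_t)] = 4.3169 km/s.
Δv₁ = |v_t − v_c| = |4.3169 − 3.3025| = 1.014 km/s.

Δv₁ = 1.014 km/s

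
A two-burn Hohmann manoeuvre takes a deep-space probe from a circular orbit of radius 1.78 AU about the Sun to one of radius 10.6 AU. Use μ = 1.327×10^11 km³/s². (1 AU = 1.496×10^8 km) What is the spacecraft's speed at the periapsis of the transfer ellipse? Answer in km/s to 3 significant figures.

In km: r₁ = 1.78 × 1.496×10^8 = 2.66288×10^8 km; r₂ = 10.6 × 1.496×10^8 = 1.58576×10^9 km.
Transfer-ellipse semi-major axis a_t = (r₁ + r₂)/2 = (2.66288×10^8 + 1.58576×10^9)/2 = 9.26024×10^8 km.
The periapsis of the transfer ellipse is at r = 2.66288×10^8 km.
Vis-viva: v = √[μ(2/r − 1/a_t)] = √[1.327×10^11 × (2/2.66288×10^8 − 1/9.26024×10^8)] = 29.21 km/s.

v = 29.2 km/s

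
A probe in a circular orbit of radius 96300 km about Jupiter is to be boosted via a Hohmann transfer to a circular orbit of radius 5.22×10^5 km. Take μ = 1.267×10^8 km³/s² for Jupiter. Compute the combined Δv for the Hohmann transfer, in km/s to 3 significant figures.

Transfer-ellipse semi-major axis a_t = (r₁ + r₂)/2 = (96300 + 5.220×10^5)/2 = 3.0915×10^5 km.
At r₁ the circular-orbit speed is v₁ = √(μ/r₁) = 36.272 km/s.
Transfer-orbit speed at r₁ (vis-viva equation): v_p = √[μ(2/r₁ − 1/a_t)] = 47.133 km/s.
First burn Δv₁ = |v_p − v₁| = 10.861 km/s.
Circular speed at r₂: v₂ = √(μ/r₂) = 15.57948 km/s.
Transfer-orbit speed at r₂: v_a = √[μ(2/r₂ − 1/a_t)] = 8.695240 km/s.
Second burn Δv₂ = |v₂ − v_a| = 6.8842 km/s.
Δv = Δv₁ + Δv₂ = 10.861 + 6.8842 = 17.75 km/s.

Δv = 17.7 km/s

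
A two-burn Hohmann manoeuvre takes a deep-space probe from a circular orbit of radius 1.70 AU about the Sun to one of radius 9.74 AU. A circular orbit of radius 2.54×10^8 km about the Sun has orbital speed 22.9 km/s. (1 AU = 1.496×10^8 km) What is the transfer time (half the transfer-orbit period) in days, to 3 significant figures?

From the circular-orbit relation v² = μ/r at r = 2.54×10^8 km: μ = v²r = (22.9)² × 2.54×10^8 = 1.33200×10^11 km³/s².
In km: r₁ = 1.70 × 1.496×10^8 = 2.5432×10^8 km; r₂ = 9.74 × 1.496×10^8 = 1.457104×10^9 km.
The Hohmann ellipse has a_t = (r₁ + r₂)/2 = 8.55712×10^8 km.
By Kepler's third law the transfer-orbit period is T = 2π√(a_t³/μ), so t = T/2 = 2.155×10^8 s.
Converting: 2.155×10^8 s ÷ 86400 s/day = 2490 days.

t = 2490 days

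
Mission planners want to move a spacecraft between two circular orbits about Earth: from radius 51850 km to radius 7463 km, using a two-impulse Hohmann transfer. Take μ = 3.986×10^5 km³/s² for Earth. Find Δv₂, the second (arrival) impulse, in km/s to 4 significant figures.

Δv₂ = 2.355 km/s

The Hohmann ellipse has a_t = (r₁ + r₂)/2 = 29656.5 km.
Circular speed at r = 7463 km: v_c = √(μ/r) = 7.308 km/s.
Transfer-orbit speed at the same r (vis-viva, a = a_t): v_t = √[μ(2/r − 1/a_t)] = 9.663 km/s.
Δv₂ = |v_t − v_c| = |9.663 − 7.308| = 2.355 km/s.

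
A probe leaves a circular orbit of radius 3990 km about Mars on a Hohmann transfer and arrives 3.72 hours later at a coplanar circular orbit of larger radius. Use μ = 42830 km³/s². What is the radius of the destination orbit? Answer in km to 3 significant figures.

Transfer time t = 3.72 hours = 13392 s, and t = π√(a_t³/μ).
So a_t = (μ t²/π²)^(1/3) = (42830 × (13392)² / π²)^(1/3) = 9198.4 km.
Since a_t = (r₁ + r₂)/2, r₂ = 2a_t − r₁ = 2×9198.4 − 3990 = 14406.8 km.

r₂ = 14400 km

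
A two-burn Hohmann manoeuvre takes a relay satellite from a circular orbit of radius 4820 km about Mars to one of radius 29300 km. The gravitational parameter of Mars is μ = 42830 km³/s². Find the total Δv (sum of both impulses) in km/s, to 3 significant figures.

The Hohmann ellipse has a_t = (r₁ + r₂)/2 = 17060 km.
Circular speed at r₁: v₁ = √(μ/r₁) = √(42830/4820) = 2.98092 km/s.
On the transfer ellipse at r₁, v² = μ(2/r − 1/a) gives v_p = √[μ(2/r₁ − 1/a_t)] = 3.90656 km/s.
First burn Δv₁ = |v_p − v₁| = 0.9256 km/s.
At r₂, v₂ = √(μ/r₂) = 1.209 km/s.
Transfer-orbit speed at r₂: v_a = √[μ(2/r₂ − 1/a_t)] = 0.6426 km/s.
Second burn Δv₂ = |v₂ − v_a| = 0.5664 km/s.
Δv = Δv₁ + Δv₂ = 0.9256 + 0.5664 = 1.492 km/s.

Δv = 1.49 km/s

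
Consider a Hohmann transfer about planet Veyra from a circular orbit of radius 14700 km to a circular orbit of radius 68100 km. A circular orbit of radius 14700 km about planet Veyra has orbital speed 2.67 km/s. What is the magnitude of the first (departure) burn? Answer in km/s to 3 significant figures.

Δv₁ = 0.754 km/s

From the circular-orbit relation v² = μ/r at r = 14700 km: μ = v²r = (2.67)² × 14700 = 1.04795×10^5 km³/s².
Semi-major axis of the transfer orbit: a_t = (14700 + 68100)/2 = 41400 km.
On the circular orbit at r = 14700 km, v_c = √(μ/r) = 2.6700 km/s.
Transfer-orbit speed at the same r (vis-viva, a = a_t): v_t = √[μ(2/r − 1/a_t)] = 3.4244 km/s.
Δv₁ = |v_t − v_c| = |3.4244 − 2.6700| = 0.7544 km/s.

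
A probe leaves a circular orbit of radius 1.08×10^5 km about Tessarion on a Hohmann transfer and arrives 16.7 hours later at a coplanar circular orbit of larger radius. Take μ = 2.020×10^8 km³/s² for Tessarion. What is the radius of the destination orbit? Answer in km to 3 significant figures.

Transfer time t = 16.7 hours = 60120 s, and t = π√(a_t³/μ).
So a_t = (μ t²/π²)^(1/3) = (2.020×10^8 × (60120)² / π²)^(1/3) = 4.1979×10^5 km.
Since a_t = (r₁ + r₂)/2, r₂ = 2a_t − r₁ = 2×4.1979×10^5 − 1.080×10^5 = 7.3158×10^5 km.

r₂ = 7.32×10^5 km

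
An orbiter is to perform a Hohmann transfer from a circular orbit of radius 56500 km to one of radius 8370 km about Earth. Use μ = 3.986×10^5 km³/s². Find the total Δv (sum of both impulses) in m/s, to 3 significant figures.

Δv = 3510 m/s

Semi-major axis of the transfer orbit: a_t = (56500 + 8370)/2 = 32435 km.
Circular speed at r₁: v₁ = √(μ/r₁) = √(3.986×10^5/56500) = 2.656 km/s.
Transfer-orbit speed at r₁ (vis-viva equation): v_a = √[μ(2/r₁ − 1/a_t)] = 1.349 km/s.
First burn Δv₁ = |v_a − v₁| = 1.307 km/s.
Circular speed at r₂: v₂ = √(μ/r₂) = 6.901 km/s.
Transfer-orbit speed at r₂: v_p = √[μ(2/r₂ − 1/a_t)] = 9.108 km/s.
Second burn Δv₂ = |v₂ − v_p| = 2.207 km/s.
Total Δv = Δv₁ + Δv₂ = 3.514 km/s.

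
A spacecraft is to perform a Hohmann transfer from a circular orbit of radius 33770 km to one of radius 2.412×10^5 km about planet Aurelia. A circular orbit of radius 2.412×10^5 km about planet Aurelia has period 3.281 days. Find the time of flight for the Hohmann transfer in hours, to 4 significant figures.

From Kepler's third law T² = 4π²r³/μ at r = 2.412×10^5 km, T = 3.281 days = 3.281 × 86400 s = 2.834784×10^5 s: μ = 4π²r³/T² = 6.89369×10^6 km³/s².
Semi-major axis of the transfer orbit: a_t = (33770 + 2.412×10^5)/2 = 1.37485×10^5 km.
By Kepler's third law the transfer-orbit period is T = 2π√(a_t³/μ), so t = T/2 = 61000 s.
Converting: 61000 s ÷ 3600 s/hour = 16.94 hours.

t = 16.94 hours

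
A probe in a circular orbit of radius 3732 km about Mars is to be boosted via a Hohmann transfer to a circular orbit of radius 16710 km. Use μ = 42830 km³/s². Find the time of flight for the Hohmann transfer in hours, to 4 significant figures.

Transfer-ellipse semi-major axis a_t = (r₁ + r₂)/2 = (3732 + 16710)/2 = 10221 km.
By Kepler's third law the transfer-orbit period is T = 2π√(a_t³/μ), so t = T/2 = 15686 s.
Converting: 15686 s ÷ 3600 s/hour = 4.357 hours.

t = 4.357 hours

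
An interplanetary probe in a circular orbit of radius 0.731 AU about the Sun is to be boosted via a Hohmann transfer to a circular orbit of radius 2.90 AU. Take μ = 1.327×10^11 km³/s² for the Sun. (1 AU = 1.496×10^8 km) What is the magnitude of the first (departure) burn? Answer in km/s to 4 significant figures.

In km: r₁ = 0.731 × 1.496×10^8 = 1.093576×10^8 km; r₂ = 2.90 × 1.496×10^8 = 4.3384×10^8 km.
The Hohmann ellipse has a_t = (r₁ + r₂)/2 = 2.715988×10^8 km.
Circular speed at r = 1.093576×10^8 km: v_c = √(μ/r) = 34.8346 km/s.
Transfer-orbit speed at the same r (vis-viva, a = a_t): v_t = √[μ(2/r − 1/a_t)] = 44.0263 km/s.
Δv₁ = |v_t − v_c| = |44.0263 − 34.8346| = 9.192 km/s.

Δv₁ = 9.192 km/s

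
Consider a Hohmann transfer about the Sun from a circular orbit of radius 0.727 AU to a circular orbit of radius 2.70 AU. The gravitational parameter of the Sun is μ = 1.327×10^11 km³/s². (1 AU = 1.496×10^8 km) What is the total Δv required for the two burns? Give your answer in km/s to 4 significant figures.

Δv = 15.24 km/s

In km: r₁ = 0.727 × 1.496×10^8 = 1.087592×10^8 km; r₂ = 2.70 × 1.496×10^8 = 4.0392×10^8 km.
Semi-major axis of the transfer orbit: a_t = (1.087592×10^8 + 4.0392×10^8)/2 = 2.563396×10^8 km.
Circular speed at r₁: v₁ = √(μ/r₁) = √(1.327×10^11/1.087592×10^8) = 34.930 km/s.
On the transfer ellipse at r₁, vis-viva equation gives v_p = √[μ(2/r₁ − 1/a_t)] = 43.847 km/s.
First burn Δv₁ = |v_p − v₁| = 8.917 km/s.
Circular speed at r₂: v₂ = √(μ/r₂) = 18.125 km/s.
Transfer-orbit speed at r₂: v_a = √[μ(2/r₂ − 1/a_t)] = 11.806 km/s.
Second burn Δv₂ = |v₂ − v_a| = 6.319 km/s.
Δv = Δv₁ + Δv₂ = 8.917 + 6.319 = 15.24 km/s.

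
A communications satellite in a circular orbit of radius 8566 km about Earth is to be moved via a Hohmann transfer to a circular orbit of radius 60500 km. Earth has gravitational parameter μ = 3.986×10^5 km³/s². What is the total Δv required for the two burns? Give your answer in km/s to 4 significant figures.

Δv = 3.496 km/s

The Hohmann ellipse has a_t = (r₁ + r₂)/2 = 34533 km.
At r₁ the circular-orbit speed is v₁ = √(μ/r₁) = 6.821 km/s.
Transfer-orbit speed at r₁ (v² = μ(2/r − 1/a)): v_p = √[μ(2/r₁ − 1/a_t)] = 9.029 km/s.
First burn Δv₁ = |v_p − v₁| = 2.208 km/s.
At r₂, v₂ = √(μ/r₂) = 2.5668 km/s.
Transfer-orbit speed at r₂: v_a = √[μ(2/r₂ − 1/a_t)] = 1.2784 km/s.
Second burn Δv₂ = |v₂ − v_a| = 1.288 km/s.
Δv = Δv₁ + Δv₂ = 2.208 + 1.288 = 3.496 km/s.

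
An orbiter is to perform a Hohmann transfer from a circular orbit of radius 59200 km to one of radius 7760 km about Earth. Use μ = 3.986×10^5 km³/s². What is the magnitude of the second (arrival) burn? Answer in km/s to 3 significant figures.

Transfer-ellipse semi-major axis a_t = (r₁ + r₂)/2 = (59200 + 7760)/2 = 33480 km.
Circular speed at r = 7760 km: v_c = √(μ/r) = 7.167 km/s.
Transfer-orbit speed at the same r (vis-viva, a = a_t): v_t = √[μ(2/r − 1/a_t)] = 9.530 km/s.
Δv₂ = |v_t − v_c| = |9.530 − 7.167| = 2.363 km/s.

Δv₂ = 2.36 km/s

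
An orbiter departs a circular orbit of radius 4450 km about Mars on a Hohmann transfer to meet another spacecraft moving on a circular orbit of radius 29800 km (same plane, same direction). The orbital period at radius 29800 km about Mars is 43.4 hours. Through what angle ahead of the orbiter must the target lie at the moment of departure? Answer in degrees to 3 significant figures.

From Kepler's third law T² = 4π²r³/μ at r = 29800 km, T = 43.4 hours = 43.4 × 3600 s = 1.5624×10^5 s: μ = 4π²r³/T² = 42798.1 km³/s².
Transfer-ellipse semi-major axis a_t = (r₁ + r₂)/2 = (4450 + 29800)/2 = 17125 km.
The half-period of the transfer ellipse is t = π√(a_t³/μ) = 34031.7 s.
Target angular speed ω₂ = √(μ/r₂³) = 4.02150×10^-5 rad/s.
Angle swept by the target during transfer: ω₂·t = 1.36858 rad = 78.41°.
The orbiter traverses 180° on the transfer ellipse, so the target must lead by 180° − 78.41° = 102°.

φ = 102°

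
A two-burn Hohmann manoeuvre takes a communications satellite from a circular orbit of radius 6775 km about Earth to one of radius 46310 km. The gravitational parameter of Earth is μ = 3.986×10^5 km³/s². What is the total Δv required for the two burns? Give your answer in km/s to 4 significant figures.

Δv = 3.913 km/s

The Hohmann ellipse has a_t = (r₁ + r₂)/2 = 26542.5 km.
At r₁ the circular-orbit speed is v₁ = √(μ/r₁) = 7.67033 km/s.
On the transfer ellipse at r₁, v² = μ(2/r − 1/a) gives v_p = √[μ(2/r₁ − 1/a_t)] = 10.1317 km/s.
First burn Δv₁ = |v_p − v₁| = 2.461 km/s.
Circular speed at r₂: v₂ = √(μ/r₂) = 2.934 km/s.
Transfer-orbit speed at r₂: v_a = √[μ(2/r₂ − 1/a_t)] = 1.482 km/s.
Second burn Δv₂ = |v₂ − v_a| = 1.452 km/s.
Total Δv = Δv₁ + Δv₂ = 3.913 km/s.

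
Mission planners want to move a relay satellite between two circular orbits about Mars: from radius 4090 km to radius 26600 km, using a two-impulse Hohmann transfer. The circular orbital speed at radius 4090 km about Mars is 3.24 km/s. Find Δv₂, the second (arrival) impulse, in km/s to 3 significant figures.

Δv₂ = 0.615 km/s

From the circular-orbit relation v² = μ/r at r = 4090 km: μ = v²r = (3.24)² × 4090 = 42935.2 km³/s².
Semi-major axis of the transfer orbit: a_t = (4090 + 26600)/2 = 15345 km.
On the circular orbit at r = 26600 km, v_c = √(μ/r) = 1.2705 km/s.
Vis-viva on the transfer ellipse at r = 26600 km gives v_t = √[μ(2/r − 1/a_t)] = 0.65591 km/s.
Δv₂ = |v_t − v_c| = |0.65591 − 1.2705| = 0.6146 km/s.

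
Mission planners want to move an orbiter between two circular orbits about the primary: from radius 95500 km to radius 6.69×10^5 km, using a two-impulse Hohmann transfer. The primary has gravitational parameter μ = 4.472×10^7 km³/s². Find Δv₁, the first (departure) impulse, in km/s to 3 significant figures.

Δv₁ = 6.99 km/s

The Hohmann ellipse has a_t = (r₁ + r₂)/2 = 3.8225×10^5 km.
On the circular orbit at r = 95500 km, v_c = √(μ/r) = 21.640 km/s.
Vis-viva on the transfer ellipse at r = 95500 km gives v_t = √[μ(2/r − 1/a_t)] = 28.628 km/s.
Δv₁ = |v_t − v_c| = |28.628 − 21.640| = 6.988 km/s.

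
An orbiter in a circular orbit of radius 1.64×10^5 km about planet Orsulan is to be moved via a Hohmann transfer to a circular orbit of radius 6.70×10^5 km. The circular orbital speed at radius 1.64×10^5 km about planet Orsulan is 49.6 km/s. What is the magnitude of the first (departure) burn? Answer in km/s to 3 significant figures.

Δv₁ = 13.3 km/s

From the circular-orbit relation v² = μ/r at r = 1.64×10^5 km: μ = v²r = (49.6)² × 1.64×10^5 = 4.03466×10^8 km³/s².
The Hohmann ellipse has a_t = (r₁ + r₂)/2 = 4.170×10^5 km.
Circular speed at r = 1.640×10^5 km: v_c = √(μ/r) = 49.60 km/s.
Vis-viva on the transfer ellipse at r = 1.640×10^5 km gives v_t = √[μ(2/r − 1/a_t)] = 62.87 km/s.
Δv₁ = |v_t − v_c| = |62.87 − 49.60| = 13.27 km/s.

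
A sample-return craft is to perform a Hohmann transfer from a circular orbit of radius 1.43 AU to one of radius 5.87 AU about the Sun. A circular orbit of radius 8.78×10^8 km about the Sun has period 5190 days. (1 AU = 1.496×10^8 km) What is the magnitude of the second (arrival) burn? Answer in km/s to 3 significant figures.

Δv₂ = 4.60 km/s

From Kepler's third law T² = 4π²r³/μ at r = 8.78×10^8 km, T = 5190 days = 5190 × 86400 s = 4.48416×10^8 s: μ = 4π²r³/T² = 1.32887×10^11 km³/s².
In km: r₁ = 1.43 × 1.496×10^8 = 2.13928×10^8 km; r₂ = 5.87 × 1.496×10^8 = 8.78152×10^8 km.
Semi-major axis of the transfer orbit: a_t = (2.13928×10^8 + 8.78152×10^8)/2 = 5.4604×10^8 km.
On the circular orbit at r = 8.78152×10^8 km, v_c = √(μ/r) = 12.3014 km/s.
Transfer-orbit speed at the same r (vis-viva, a = a_t): v_t = √[μ(2/r − 1/a_t)] = 7.69976 km/s.
Δv₂ = |v_t − v_c| = |7.69976 − 12.3014| = 4.602 km/s.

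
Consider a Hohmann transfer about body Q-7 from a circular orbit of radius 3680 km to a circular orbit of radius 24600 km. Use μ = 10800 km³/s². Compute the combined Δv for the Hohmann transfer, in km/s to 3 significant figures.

The Hohmann ellipse has a_t = (r₁ + r₂)/2 = 14140 km.
Circular speed at r₁: v₁ = √(μ/r₁) = √(10800/3680) = 1.713121 km/s.
Transfer-orbit speed at r₁ (vis-viva): v_p = √[μ(2/r₁ − 1/a_t)] = 2.259596 km/s.
First burn Δv₁ = |v_p − v₁| = 0.546475 km/s.
At r₂, v₂ = √(μ/r₂) = 0.662589 km/s.
Transfer-orbit speed at r₂: v_a = √[μ(2/r₂ − 1/a_t)] = 0.338021 km/s.
Second burn Δv₂ = |v₂ − v_a| = 0.324568 km/s.
Total Δv = Δv₁ + Δv₂ = 0.8710 km/s.

Δv = 0.871 km/s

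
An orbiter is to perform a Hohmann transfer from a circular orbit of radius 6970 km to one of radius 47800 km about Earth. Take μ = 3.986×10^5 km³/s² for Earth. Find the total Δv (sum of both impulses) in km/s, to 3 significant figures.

Δv = 3.86 km/s

Semi-major axis of the transfer orbit: a_t = (6970 + 47800)/2 = 27385 km.
Circular speed at r₁: v₁ = √(μ/r₁) = √(3.986×10^5/6970) = 7.562 km/s.
On the transfer ellipse at r₁, vis-viva equation gives v_p = √[μ(2/r₁ − 1/a_t)] = 9.991 km/s.
First burn Δv₁ = |v_p − v₁| = 2.429 km/s.
At r₂, v₂ = √(μ/r₂) = 2.888 km/s.
Transfer-orbit speed at r₂: v_a = √[μ(2/r₂ − 1/a_t)] = 1.457 km/s.
Second burn Δv₂ = |v₂ − v_a| = 1.431 km/s.
Δv = Δv₁ + Δv₂ = 2.429 + 1.431 = 3.860 km/s.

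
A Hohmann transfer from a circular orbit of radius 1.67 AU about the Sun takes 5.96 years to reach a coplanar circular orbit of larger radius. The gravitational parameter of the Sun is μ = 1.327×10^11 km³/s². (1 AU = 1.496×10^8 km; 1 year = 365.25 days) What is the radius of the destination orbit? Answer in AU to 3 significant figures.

In km: r₁ = 1.67 × 1.496×10^8 = 2.49832×10^8 km.
Transfer time t = 5.96 years × 365.25 × 86400 s = 1.88083296×10^8 s, and t = π√(a_t³/μ).
So a_t = (μ t²/π²)^(1/3) = (1.327×10^11 × (1.88083296×10^8)² / π²)^(1/3) = 7.8059×10^8 km.
Since a_t = (r₁ + r₂)/2, r₂ = 2a_t − r₁ = 2×7.8059×10^8 − 2.49832×10^8 = 1.311348×10^9 km.
In AU: r₂ = 1.311348×10^9 / 1.496×10^8 = 8.77 AU.

r₂ = 8.77 AU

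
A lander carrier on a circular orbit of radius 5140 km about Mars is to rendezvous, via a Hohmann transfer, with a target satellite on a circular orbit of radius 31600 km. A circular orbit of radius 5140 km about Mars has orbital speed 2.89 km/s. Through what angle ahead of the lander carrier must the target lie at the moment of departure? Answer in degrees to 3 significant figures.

From the circular-orbit relation v² = μ/r at r = 5140 km: μ = v²r = (2.89)² × 5140 = 42929.8 km³/s².
Semi-major axis of the transfer orbit: a_t = (5140 + 31600)/2 = 18370 km.
Transfer time t = π√(a_t³/μ) = 37751.5 s.
Target angular speed ω₂ = √(μ/r₂³) = 3.68849×10^-5 rad/s.
Angle swept by the target during transfer: ω₂·t = 1.3925 rad = 79.78°.
The lander carrier traverses 180° on the transfer ellipse, so the target must lead by 180° − 79.78° = 100°.

φ = 100°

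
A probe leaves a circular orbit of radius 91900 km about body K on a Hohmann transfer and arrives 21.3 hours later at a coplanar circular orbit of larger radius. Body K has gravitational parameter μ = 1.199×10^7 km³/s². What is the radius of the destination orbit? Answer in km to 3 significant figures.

Transfer time t = 21.3 hours = 76680 s, and t = π√(a_t³/μ).
So a_t = (μ t²/π²)^(1/3) = (1.199×10^7 × (76680)² / π²)^(1/3) = 1.9259×10^5 km.
Since a_t = (r₁ + r₂)/2, r₂ = 2a_t − r₁ = 2×1.9259×10^5 − 91900 = 2.9328×10^5 km.

r₂ = 2.93×10^5 km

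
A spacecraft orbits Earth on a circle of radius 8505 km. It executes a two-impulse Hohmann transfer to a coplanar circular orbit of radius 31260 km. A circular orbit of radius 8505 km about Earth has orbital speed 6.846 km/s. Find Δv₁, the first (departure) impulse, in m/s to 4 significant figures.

From the circular-orbit relation v² = μ/r at r = 8505 km: μ = v²r = (6.846)² × 8505 = 3.98610×10^5 km³/s².
The Hohmann ellipse has a_t = (r₁ + r₂)/2 = 19882.5 km.
On the circular orbit at r = 8505 km, v_c = √(μ/r) = 6.846 km/s.
Vis-viva on the transfer ellipse at r = 8505 km gives v_t = √[μ(2/r − 1/a_t)] = 8.584 km/s.
Δv₁ = |v_t − v_c| = |8.584 − 6.846| = 1.738 km/s.

Δv₁ = 1738 m/s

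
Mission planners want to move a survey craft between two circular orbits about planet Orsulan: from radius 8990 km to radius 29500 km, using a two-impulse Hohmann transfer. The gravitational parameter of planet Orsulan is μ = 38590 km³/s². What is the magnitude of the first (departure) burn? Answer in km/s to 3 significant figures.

Semi-major axis of the transfer orbit: a_t = (8990 + 29500)/2 = 19245 km.
Circular speed at r = 8990 km: v_c = √(μ/r) = 2.0718 km/s.
Vis-viva on the transfer ellipse at r = 8990 km gives v_t = √[μ(2/r − 1/a_t)] = 2.5651 km/s.
Δv₁ = |v_t − v_c| = |2.5651 − 2.0718| = 0.4933 km/s.

Δv₁ = 0.493 km/s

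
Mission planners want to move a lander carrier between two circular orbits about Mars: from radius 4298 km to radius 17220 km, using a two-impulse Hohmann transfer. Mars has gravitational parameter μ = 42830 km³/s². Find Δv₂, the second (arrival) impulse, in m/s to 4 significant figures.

The Hohmann ellipse has a_t = (r₁ + r₂)/2 = 10759 km.
Circular speed at r = 17220 km: v_c = √(μ/r) = 1.5771 km/s.
Transfer-orbit speed at the same r (vis-viva, a = a_t): v_t = √[μ(2/r − 1/a_t)] = 0.99679 km/s.
Δv₂ = |v_t − v_c| = |0.99679 − 1.5771| = 0.5803 km/s.

Δv₂ = 580.3 m/s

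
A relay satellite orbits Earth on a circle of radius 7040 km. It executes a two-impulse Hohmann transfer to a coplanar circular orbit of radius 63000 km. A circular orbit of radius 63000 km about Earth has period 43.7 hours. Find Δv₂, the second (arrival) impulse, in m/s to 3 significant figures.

Δv₂ = 1390 m/s

From Kepler's third law T² = 4π²r³/μ at r = 63000 km, T = 43.7 hours = 43.7 × 3600 s = 1.5732×10^5 s: μ = 4π²r³/T² = 3.98854×10^5 km³/s².
Semi-major axis of the transfer orbit: a_t = (7040 + 63000)/2 = 35020 km.
Circular speed at r = 63000 km: v_c = √(μ/r) = 2.516 km/s.
Transfer-orbit speed at the same r (vis-viva, a = a_t): v_t = √[μ(2/r − 1/a_t)] = 1.128 km/s.
Δv₂ = |v_t − v_c| = |1.128 − 2.516| = 1.388 km/s.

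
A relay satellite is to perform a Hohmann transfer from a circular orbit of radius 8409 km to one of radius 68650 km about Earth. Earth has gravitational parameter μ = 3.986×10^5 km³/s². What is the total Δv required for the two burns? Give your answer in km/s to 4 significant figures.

Δv = 3.589 km/s

The Hohmann ellipse has a_t = (r₁ + r₂)/2 = 38529.5 km.
At r₁ the circular-orbit speed is v₁ = √(μ/r₁) = 6.885 km/s.
Transfer-orbit speed at r₁ (vis-viva equation): v_p = √[μ(2/r₁ − 1/a_t)] = 9.190 km/s.
First burn Δv₁ = |v_p − v₁| = 2.305 km/s.
At r₂, v₂ = √(μ/r₂) = 2.410 km/s.
Transfer-orbit speed at r₂: v_a = √[μ(2/r₂ − 1/a_t)] = 1.126 km/s.
Second burn Δv₂ = |v₂ − v_a| = 1.284 km/s.
Δv = Δv₁ + Δv₂ = 2.305 + 1.284 = 3.589 km/s.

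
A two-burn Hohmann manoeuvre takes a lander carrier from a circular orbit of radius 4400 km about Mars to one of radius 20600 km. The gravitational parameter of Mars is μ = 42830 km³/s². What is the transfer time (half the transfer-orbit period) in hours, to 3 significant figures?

t = 5.89 hours

Semi-major axis of the transfer orbit: a_t = (4400 + 20600)/2 = 12500 km.
Half the transfer-orbit period gives t = π√(a_t³/μ) = 21210 s.
Converting: 21210 s ÷ 3600 s/hour = 5.89 hours.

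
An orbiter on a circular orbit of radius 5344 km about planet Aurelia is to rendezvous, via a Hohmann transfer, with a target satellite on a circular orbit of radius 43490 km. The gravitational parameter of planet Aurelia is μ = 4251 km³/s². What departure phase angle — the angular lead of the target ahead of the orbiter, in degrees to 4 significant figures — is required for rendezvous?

φ = 104.3°

Transfer-ellipse semi-major axis a_t = (r₁ + r₂)/2 = (5344 + 43490)/2 = 24417 km.
Transfer time t = π√(a_t³/μ) = 1.8384×10^5 s.
Target angular speed ω₂ = √(μ/r₂³) = 7.1889×10^-6 rad/s.
Angle swept by the target during transfer: ω₂·t = 1.3216 rad = 75.72°.
Arrival is 180° from departure on the ellipse, so φ = 180° − 75.72° = 104.3°.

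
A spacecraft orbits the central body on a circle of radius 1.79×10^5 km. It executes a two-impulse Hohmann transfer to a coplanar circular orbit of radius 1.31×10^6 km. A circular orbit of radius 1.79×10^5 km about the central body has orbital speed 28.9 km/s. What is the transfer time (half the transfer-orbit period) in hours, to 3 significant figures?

t = 45.8 hours

From the circular-orbit relation v² = μ/r at r = 1.79×10^5 km: μ = v²r = (28.9)² × 1.79×10^5 = 1.49503×10^8 km³/s².
The Hohmann ellipse has a_t = (r₁ + r₂)/2 = 7.445×10^5 km.
Half the transfer-orbit period gives t = π√(a_t³/μ) = 1.6505×10^5 s.
Converting: 1.6505×10^5 s ÷ 3600 s/hour = 45.8 hours.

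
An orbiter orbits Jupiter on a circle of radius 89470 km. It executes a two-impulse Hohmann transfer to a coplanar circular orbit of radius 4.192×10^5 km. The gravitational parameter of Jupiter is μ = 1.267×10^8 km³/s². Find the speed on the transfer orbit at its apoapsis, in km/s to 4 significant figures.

v = 10.31 km/s

The Hohmann ellipse has a_t = (r₁ + r₂)/2 = 2.54335×10^5 km.
The apoapsis of the transfer ellipse is at r = 4.192×10^5 km.
Vis-viva: v = √[μ(2/r − 1/a_t)] = √[1.267×10^8 × (2/4.192×10^5 − 1/2.54335×10^5)] = 10.31 km/s.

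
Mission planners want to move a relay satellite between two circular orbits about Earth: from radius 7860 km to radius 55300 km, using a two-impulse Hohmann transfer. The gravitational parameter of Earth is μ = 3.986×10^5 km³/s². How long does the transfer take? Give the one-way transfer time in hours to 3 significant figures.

t = 7.76 hours

Transfer-ellipse semi-major axis a_t = (r₁ + r₂)/2 = (7860 + 55300)/2 = 31580 km.
By Kepler's third law the transfer-orbit period is T = 2π√(a_t³/μ), so t = T/2 = 27930 s.
Converting: 27930 s ÷ 3600 s/hour = 7.76 hours.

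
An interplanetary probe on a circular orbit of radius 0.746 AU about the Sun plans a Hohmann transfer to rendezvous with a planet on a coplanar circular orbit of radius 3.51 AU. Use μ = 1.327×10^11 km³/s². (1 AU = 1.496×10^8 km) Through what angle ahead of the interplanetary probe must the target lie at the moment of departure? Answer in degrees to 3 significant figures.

In km: r₁ = 0.746 × 1.496×10^8 = 1.116016×10^8 km; r₂ = 3.51 × 1.496×10^8 = 5.25096×10^8 km.
Transfer-ellipse semi-major axis a_t = (r₁ + r₂)/2 = (1.116016×10^8 + 5.25096×10^8)/2 = 3.183488×10^8 km.
Transfer time t = π√(a_t³/μ) = 4.899×10^7 s.
The target's mean motion on its circular orbit is ω₂ = √(μ/r₂³) = 3.027×10^-8 rad/s.
Angle swept by the target during transfer: ω₂·t = 1.483 rad = 84.97°.
The interplanetary probe traverses 180° on the transfer ellipse, so the target must lead by 180° − 84.97° = 95.0°.

φ = 95.0°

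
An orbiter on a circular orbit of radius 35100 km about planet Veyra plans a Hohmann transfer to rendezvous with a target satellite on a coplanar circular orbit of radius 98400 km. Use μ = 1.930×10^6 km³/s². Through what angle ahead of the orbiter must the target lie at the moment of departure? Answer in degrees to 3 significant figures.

φ = 79.4°

The Hohmann ellipse has a_t = (r₁ + r₂)/2 = 66750 km.
The half-period of the transfer ellipse is t = π√(a_t³/μ) = 39000 s.
Target angular speed ω₂ = √(μ/r₂³) = 4.501×10^-5 rad/s.
Angle swept by the target during transfer: ω₂·t = 1.755 rad = 100.6°.
The orbiter traverses 180° on the transfer ellipse, so the target must lead by 180° − 100.6° = 79.4°.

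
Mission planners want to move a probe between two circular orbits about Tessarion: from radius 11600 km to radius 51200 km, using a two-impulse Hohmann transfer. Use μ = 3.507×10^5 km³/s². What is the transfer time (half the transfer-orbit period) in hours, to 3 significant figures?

t = 8.20 hours

Transfer-ellipse semi-major axis a_t = (r₁ + r₂)/2 = (11600 + 51200)/2 = 31400 km.
Half the transfer-orbit period gives t = π√(a_t³/μ) = 29520 s.
Converting: 29520 s ÷ 3600 s/hour = 8.20 hours.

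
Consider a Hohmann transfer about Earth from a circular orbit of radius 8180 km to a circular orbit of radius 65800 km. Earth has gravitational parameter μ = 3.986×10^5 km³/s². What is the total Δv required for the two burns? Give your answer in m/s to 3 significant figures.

Δv = 3630 m/s

Semi-major axis of the transfer orbit: a_t = (8180 + 65800)/2 = 36990 km.
Circular speed at r₁: v₁ = √(μ/r₁) = √(3.986×10^5/8180) = 6.9806 km/s.
On the transfer ellipse at r₁, vis-viva equation gives v_p = √[μ(2/r₁ − 1/a_t)] = 9.3103 km/s.
First burn Δv₁ = |v_p − v₁| = 2.330 km/s.
Circular speed at r₂: v₂ = √(μ/r₂) = 2.461 km/s.
Transfer-orbit speed at r₂: v_a = √[μ(2/r₂ − 1/a_t)] = 1.157 km/s.
Second burn Δv₂ = |v₂ − v_a| = 1.304 km/s.
Δv = Δv₁ + Δv₂ = 2.330 + 1.304 = 3.634 km/s.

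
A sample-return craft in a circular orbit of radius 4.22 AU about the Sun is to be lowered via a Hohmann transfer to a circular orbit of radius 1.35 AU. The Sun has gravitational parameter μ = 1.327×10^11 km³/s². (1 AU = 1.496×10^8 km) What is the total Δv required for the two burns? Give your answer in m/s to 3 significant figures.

In km: r₁ = 4.22 × 1.496×10^8 = 6.31312×10^8 km; r₂ = 1.35 × 1.496×10^8 = 2.0196×10^8 km.
Semi-major axis of the transfer orbit: a_t = (6.31312×10^8 + 2.0196×10^8)/2 = 4.16636×10^8 km.
At r₁ the circular-orbit speed is v₁ = √(μ/r₁) = 14.498 km/s.
On the transfer ellipse at r₁, vis-viva equation gives v_a = √[μ(2/r₁ − 1/a_t)] = 10.094 km/s.
First burn Δv₁ = |v_a − v₁| = 4.404 km/s.
Circular speed at r₂: v₂ = √(μ/r₂) = 25.63 km/s.
Transfer-orbit speed at r₂: v_p = √[μ(2/r₂ − 1/a_t)] = 31.55 km/s.
Second burn Δv₂ = |v₂ − v_p| = 5.920 km/s.
Δv = Δv₁ + Δv₂ = 4.404 + 5.920 = 10.32 km/s.

Δv = 10300 m/s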